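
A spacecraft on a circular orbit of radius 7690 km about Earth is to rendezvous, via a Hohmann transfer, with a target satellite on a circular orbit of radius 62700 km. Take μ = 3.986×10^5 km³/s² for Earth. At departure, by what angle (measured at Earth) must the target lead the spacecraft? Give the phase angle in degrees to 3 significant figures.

Transfer-ellipse semi-major axis a_t = (r₁ + r₂)/2 = (7690 + 62700)/2 = 35195 km.
The half-period of the transfer ellipse is t = π√(a_t³/μ) = 32855 s.
The target's mean motion on its circular orbit is ω₂ = √(μ/r₂³) = 4.0213×10^-5 rad/s.
Angle swept by the target during transfer: ω₂·t = 1.3212 rad = 75.70°.
Arrival is 180° from departure on the ellipse, so φ = 180° − 75.70° = 104°.

φ = 104°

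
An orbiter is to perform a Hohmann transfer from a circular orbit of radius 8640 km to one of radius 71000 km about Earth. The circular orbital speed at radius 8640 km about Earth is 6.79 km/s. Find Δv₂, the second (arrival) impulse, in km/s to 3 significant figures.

From the circular-orbit relation v² = μ/r at r = 8640 km: μ = v²r = (6.79)² × 8640 = 3.98339×10^5 km³/s².
Semi-major axis of the transfer orbit: a_t = (8640 + 71000)/2 = 39820 km.
On the circular orbit at r = 71000 km, v_c = √(μ/r) = 2.3686 km/s.
Transfer-orbit speed at the same r (vis-viva, a = a_t): v_t = √[μ(2/r − 1/a_t)] = 1.1033 km/s.
Δv₂ = |v_t − v_c| = |1.1033 − 2.3686| = 1.265 km/s.

Δv₂ = 1.27 km/s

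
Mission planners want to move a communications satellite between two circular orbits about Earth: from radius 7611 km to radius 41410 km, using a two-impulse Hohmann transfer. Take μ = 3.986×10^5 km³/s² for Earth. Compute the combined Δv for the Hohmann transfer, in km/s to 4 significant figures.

Transfer-ellipse semi-major axis a_t = (r₁ + r₂)/2 = (7611 + 41410)/2 = 24510.5 km.
At r₁ the circular-orbit speed is v₁ = √(μ/r₁) = 7.2368 km/s.
Transfer-orbit speed at r₁ (vis-viva): v_p = √[μ(2/r₁ − 1/a_t)] = 9.4064 km/s.
First burn Δv₁ = |v_p − v₁| = 2.1696 km/s.
Circular speed at r₂: v₂ = √(μ/r₂) = 3.10253 km/s.
Transfer-orbit speed at r₂: v_a = √[μ(2/r₂ − 1/a_t)] = 1.72886 km/s.
Second burn Δv₂ = |v₂ − v_a| = 1.3737 km/s.
Δv = Δv₁ + Δv₂ = 2.1696 + 1.3737 = 3.543 km/s.

Δv = 3.543 km/s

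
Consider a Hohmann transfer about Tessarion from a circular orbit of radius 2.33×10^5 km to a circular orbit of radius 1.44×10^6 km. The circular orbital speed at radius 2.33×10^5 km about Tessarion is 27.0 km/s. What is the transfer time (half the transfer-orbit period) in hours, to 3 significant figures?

t = 51.2 hours

From the circular-orbit relation v² = μ/r at r = 2.33×10^5 km: μ = v²r = (27.0)² × 2.33×10^5 = 1.69857×10^8 km³/s².
Semi-major axis of the transfer orbit: a_t = (2.330×10^5 + 1.440×10^6)/2 = 8.365×10^5 km.
Transfer time t = π√(a_t³/μ) = π√((8.365×10^5)³ / 1.69857×10^8) = 1.844×10^5 s.
Converting: 1.844×10^5 s ÷ 3600 s/hour = 51.2 hours.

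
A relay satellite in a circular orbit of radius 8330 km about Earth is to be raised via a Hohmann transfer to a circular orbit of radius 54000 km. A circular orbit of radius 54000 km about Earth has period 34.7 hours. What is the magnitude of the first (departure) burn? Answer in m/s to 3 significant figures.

Δv₁ = 2190 m/s

From Kepler's third law T² = 4π²r³/μ at r = 54000 km, T = 34.7 hours = 34.7 × 3600 s = 1.2492×10^5 s: μ = 4π²r³/T² = 3.98361×10^5 km³/s².
The Hohmann ellipse has a_t = (r₁ + r₂)/2 = 31165 km.
On the circular orbit at r = 8330 km, v_c = √(μ/r) = 6.915 km/s.
Transfer-orbit speed at the same r (vis-viva, a = a_t): v_t = √[μ(2/r − 1/a_t)] = 9.103 km/s.
Δv₁ = |v_t − v_c| = |9.103 − 6.915| = 2.188 km/s.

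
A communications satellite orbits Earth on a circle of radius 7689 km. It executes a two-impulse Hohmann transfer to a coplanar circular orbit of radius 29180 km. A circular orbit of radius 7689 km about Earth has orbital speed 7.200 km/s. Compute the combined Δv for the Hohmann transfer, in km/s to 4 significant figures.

Δv = 3.168 km/s

From the circular-orbit relation v² = μ/r at r = 7689 km: μ = v²r = (7.200)² × 7689 = 3.98598×10^5 km³/s².
The Hohmann ellipse has a_t = (r₁ + r₂)/2 = 18434.5 km.
Circular speed at r₁: v₁ = √(μ/r₁) = √(3.98598×10^5/7689) = 7.200 km/s.
On the transfer ellipse at r₁, vis-viva gives v_p = √[μ(2/r₁ − 1/a_t)] = 9.059 km/s.
First burn Δv₁ = |v_p − v₁| = 1.859 km/s.
Circular speed at r₂: v₂ = √(μ/r₂) = 3.696 km/s.
Transfer-orbit speed at r₂: v_a = √[μ(2/r₂ − 1/a_t)] = 2.387 km/s.
Second burn Δv₂ = |v₂ − v_a| = 1.309 km/s.
Δv = Δv₁ + Δv₂ = 1.859 + 1.309 = 3.168 km/s.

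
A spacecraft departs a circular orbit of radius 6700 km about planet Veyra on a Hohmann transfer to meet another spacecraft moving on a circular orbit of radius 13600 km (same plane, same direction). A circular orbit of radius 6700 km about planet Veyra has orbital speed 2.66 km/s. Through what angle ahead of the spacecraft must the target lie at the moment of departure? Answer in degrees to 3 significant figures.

From the circular-orbit relation v² = μ/r at r = 6700 km: μ = v²r = (2.66)² × 6700 = 47406.5 km³/s².
The Hohmann ellipse has a_t = (r₁ + r₂)/2 = 10150 km.
Transfer time t = π√(a_t³/μ) = 14755 s.
The target's mean motion on its circular orbit is ω₂ = √(μ/r₂³) = 1.3728×10^-4 rad/s.
Angle swept by the target during transfer: ω₂·t = 2.026 rad = 116.1°.
Arrival is 180° from departure on the ellipse, so φ = 180° − 116.1° = 63.9°.

φ = 63.9°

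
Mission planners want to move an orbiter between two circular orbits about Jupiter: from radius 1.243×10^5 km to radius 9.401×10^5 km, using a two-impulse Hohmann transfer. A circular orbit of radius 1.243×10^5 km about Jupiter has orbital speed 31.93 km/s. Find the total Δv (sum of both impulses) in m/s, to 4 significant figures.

Δv = 16510 m/s

From the circular-orbit relation v² = μ/r at r = 1.243×10^5 km: μ = v²r = (31.93)² × 1.243×10^5 = 1.26727×10^8 km³/s².
Transfer-ellipse semi-major axis a_t = (r₁ + r₂)/2 = (1.243×10^5 + 9.401×10^5)/2 = 5.322×10^5 km.
Circular speed at r₁: v₁ = √(μ/r₁) = √(1.26727×10^8/1.243×10^5) = 31.93 km/s.
On the transfer ellipse at r₁, vis-viva equation gives v_p = √[μ(2/r₁ − 1/a_t)] = 42.44 km/s.
First burn Δv₁ = |v_p − v₁| = 10.51 km/s.
At r₂, v₂ = √(μ/r₂) = 11.61 km/s.
Transfer-orbit speed at r₂: v_a = √[μ(2/r₂ − 1/a_t)] = 5.611 km/s.
Second burn Δv₂ = |v₂ − v_a| = 5.999 km/s.
Total Δv = Δv₁ + Δv₂ = 16.51 km/s.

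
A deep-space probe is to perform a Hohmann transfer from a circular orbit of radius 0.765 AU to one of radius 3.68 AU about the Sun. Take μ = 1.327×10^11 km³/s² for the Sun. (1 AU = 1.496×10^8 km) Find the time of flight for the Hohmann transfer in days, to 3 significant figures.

t = 605 days

In km: r₁ = 0.765 × 1.496×10^8 = 1.14444×10^8 km; r₂ = 3.68 × 1.496×10^8 = 5.50528×10^8 km.
The Hohmann ellipse has a_t = (r₁ + r₂)/2 = 3.32486×10^8 km.
By Kepler's third law the transfer-orbit period is T = 2π√(a_t³/μ), so t = T/2 = 5.228×10^7 s.
Converting: 5.228×10^7 s ÷ 86400 s/day = 605 days.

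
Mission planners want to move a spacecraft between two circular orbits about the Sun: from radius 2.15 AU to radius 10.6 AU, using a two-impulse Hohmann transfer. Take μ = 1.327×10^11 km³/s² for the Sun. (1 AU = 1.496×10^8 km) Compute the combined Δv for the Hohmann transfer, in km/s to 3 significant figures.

Δv = 9.72 km/s

In km: r₁ = 2.15 × 1.496×10^8 = 3.2164×10^8 km; r₂ = 10.6 × 1.496×10^8 = 1.58576×10^9 km.
Semi-major axis of the transfer orbit: a_t = (3.2164×10^8 + 1.58576×10^9)/2 = 9.537×10^8 km.
At r₁ the circular-orbit speed is v₁ = √(μ/r₁) = 20.31 km/s.
On the transfer ellipse at r₁, vis-viva gives v_p = √[μ(2/r₁ − 1/a_t)] = 26.19 km/s.
First burn Δv₁ = |v_p − v₁| = 5.880 km/s.
Circular speed at r₂: v₂ = √(μ/r₂) = 9.1478 km/s.
Transfer-orbit speed at r₂: v_a = √[μ(2/r₂ − 1/a_t)] = 5.3125 km/s.
Second burn Δv₂ = |v₂ − v_a| = 3.835 km/s.
Δv = Δv₁ + Δv₂ = 5.880 + 3.835 = 9.715 km/s.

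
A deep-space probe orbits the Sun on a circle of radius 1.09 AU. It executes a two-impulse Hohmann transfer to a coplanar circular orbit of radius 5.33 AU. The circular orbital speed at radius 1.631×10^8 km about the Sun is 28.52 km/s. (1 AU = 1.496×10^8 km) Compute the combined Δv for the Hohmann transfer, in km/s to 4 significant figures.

From the circular-orbit relation v² = μ/r at r = 1.631×10^8 km: μ = v²r = (28.52)² × 1.631×10^8 = 1.32664×10^11 km³/s².
In km: r₁ = 1.09 × 1.496×10^8 = 1.63064×10^8 km; r₂ = 5.33 × 1.496×10^8 = 7.97368×10^8 km.
The Hohmann ellipse has a_t = (r₁ + r₂)/2 = 4.80216×10^8 km.
Circular speed at r₁: v₁ = √(μ/r₁) = √(1.32664×10^11/1.63064×10^8) = 28.523 km/s.
On the transfer ellipse at r₁, vis-viva gives v_p = √[μ(2/r₁ − 1/a_t)] = 36.754 km/s.
First burn Δv₁ = |v_p − v₁| = 8.231 km/s.
At r₂, v₂ = √(μ/r₂) = 12.8987 km/s.
Transfer-orbit speed at r₂: v_a = √[μ(2/r₂ − 1/a_t)] = 7.51636 km/s.
Second burn Δv₂ = |v₂ − v_a| = 5.382 km/s.
Total Δv = Δv₁ + Δv₂ = 13.61 km/s.

Δv = 13.61 km/s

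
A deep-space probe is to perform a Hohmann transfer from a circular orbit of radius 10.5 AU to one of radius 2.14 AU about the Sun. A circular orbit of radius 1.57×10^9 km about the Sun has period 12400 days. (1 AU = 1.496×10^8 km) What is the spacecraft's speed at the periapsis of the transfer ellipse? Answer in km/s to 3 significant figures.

v = 26.3 km/s

From Kepler's third law T² = 4π²r³/μ at r = 1.57×10^9 km, T = 12400 days = 12400 × 86400 s = 1.07136×10^9 s: μ = 4π²r³/T² = 1.33103×10^11 km³/s².
In km: r₁ = 10.5 × 1.496×10^8 = 1.5708×10^9 km; r₂ = 2.14 × 1.496×10^8 = 3.20144×10^8 km.
Semi-major axis of the transfer orbit: a_t = (1.5708×10^9 + 3.20144×10^8)/2 = 9.45472×10^8 km.
At periapsis, r = 3.20144×10^8 km.
From the vis-viva equation, v = √[μ(2/r − 1/a_t)] = 26.28 km/s.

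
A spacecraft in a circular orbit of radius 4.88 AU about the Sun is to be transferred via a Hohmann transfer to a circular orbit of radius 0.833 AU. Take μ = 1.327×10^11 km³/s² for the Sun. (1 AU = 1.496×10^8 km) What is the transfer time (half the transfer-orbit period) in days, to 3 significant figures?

t = 882 days

In km: r₁ = 4.88 × 1.496×10^8 = 7.30048×10^8 km; r₂ = 0.833 × 1.496×10^8 = 1.246168×10^8 km.
Transfer-ellipse semi-major axis a_t = (r₁ + r₂)/2 = (7.30048×10^8 + 1.246168×10^8)/2 = 4.273324×10^8 km.
Half the transfer-orbit period gives t = π√(a_t³/μ) = 7.618×10^7 s.
Converting: 7.618×10^7 s ÷ 86400 s/day = 882 days.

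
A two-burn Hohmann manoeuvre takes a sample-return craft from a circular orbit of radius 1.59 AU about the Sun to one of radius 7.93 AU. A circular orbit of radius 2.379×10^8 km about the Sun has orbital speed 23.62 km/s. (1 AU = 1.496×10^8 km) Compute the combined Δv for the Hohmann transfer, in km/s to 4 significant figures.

From the circular-orbit relation v² = μ/r at r = 2.379×10^8 km: μ = v²r = (23.62)² × 2.379×10^8 = 1.32725×10^11 km³/s².
In km: r₁ = 1.59 × 1.496×10^8 = 2.37864×10^8 km; r₂ = 7.93 × 1.496×10^8 = 1.186328×10^9 km.
The Hohmann ellipse has a_t = (r₁ + r₂)/2 = 7.12096×10^8 km.
At r₁ the circular-orbit speed is v₁ = √(μ/r₁) = 23.622 km/s.
On the transfer ellipse at r₁, v² = μ(2/r − 1/a) gives v_p = √[μ(2/r₁ − 1/a_t)] = 30.489 km/s.
First burn Δv₁ = |v_p − v₁| = 6.867 km/s.
At r₂, v₂ = √(μ/r₂) = 10.577 km/s.
Transfer-orbit speed at r₂: v_a = √[μ(2/r₂ − 1/a_t)] = 6.1132 km/s.
Second burn Δv₂ = |v₂ − v_a| = 4.464 km/s.
Total Δv = Δv₁ + Δv₂ = 11.33 km/s.

Δv = 11.33 km/s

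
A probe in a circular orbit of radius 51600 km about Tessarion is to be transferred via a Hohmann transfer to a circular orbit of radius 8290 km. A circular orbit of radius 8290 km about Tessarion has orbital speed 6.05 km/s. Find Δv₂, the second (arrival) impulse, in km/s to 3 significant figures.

From the circular-orbit relation v² = μ/r at r = 8290 km: μ = v²r = (6.05)² × 8290 = 3.03435×10^5 km³/s².
Semi-major axis of the transfer orbit: a_t = (51600 + 8290)/2 = 29945 km.
Circular speed at r = 8290 km: v_c = √(μ/r) = 6.050 km/s.
Vis-viva on the transfer ellipse at r = 8290 km gives v_t = √[μ(2/r − 1/a_t)] = 7.942 km/s.
Δv₂ = |v_t − v_c| = |7.942 − 6.050| = 1.892 km/s.

Δv₂ = 1.89 km/s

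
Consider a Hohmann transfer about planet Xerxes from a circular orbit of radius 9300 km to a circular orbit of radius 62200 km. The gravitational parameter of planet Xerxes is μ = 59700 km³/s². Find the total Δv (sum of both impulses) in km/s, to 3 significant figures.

The Hohmann ellipse has a_t = (r₁ + r₂)/2 = 35750 km.
At r₁ the circular-orbit speed is v₁ = √(μ/r₁) = 2.53364 km/s.
On the transfer ellipse at r₁, vis-viva equation gives v_p = √[μ(2/r₁ − 1/a_t)] = 3.34197 km/s.
First burn Δv₁ = |v_p − v₁| = 0.8083 km/s.
Circular speed at r₂: v₂ = √(μ/r₂) = 0.9797 km/s.
Transfer-orbit speed at r₂: v_a = √[μ(2/r₂ − 1/a_t)] = 0.4997 km/s.
Second burn Δv₂ = |v₂ − v_a| = 0.4800 km/s.
Total Δv = Δv₁ + Δv₂ = 1.288 km/s.

Δv = 1.29 km/s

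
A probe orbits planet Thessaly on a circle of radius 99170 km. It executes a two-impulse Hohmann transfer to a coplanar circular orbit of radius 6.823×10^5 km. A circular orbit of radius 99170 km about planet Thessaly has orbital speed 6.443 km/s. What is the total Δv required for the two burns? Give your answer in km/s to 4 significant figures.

From the circular-orbit relation v² = μ/r at r = 99170 km: μ = v²r = (6.443)² × 99170 = 4.11677×10^6 km³/s².
Transfer-ellipse semi-major axis a_t = (r₁ + r₂)/2 = (99170 + 6.823×10^5)/2 = 3.90735×10^5 km.
At r₁ the circular-orbit speed is v₁ = √(μ/r₁) = 6.443 km/s.
On the transfer ellipse at r₁, vis-viva gives v_p = √[μ(2/r₁ − 1/a_t)] = 8.514 km/s.
First burn Δv₁ = |v_p − v₁| = 2.071 km/s.
Circular speed at r₂: v₂ = √(μ/r₂) = 2.456 km/s.
Transfer-orbit speed at r₂: v_a = √[μ(2/r₂ − 1/a_t)] = 1.237 km/s.
Second burn Δv₂ = |v₂ − v_a| = 1.219 km/s.
Δv = Δv₁ + Δv₂ = 2.071 + 1.219 = 3.290 km/s.

Δv = 3.290 km/s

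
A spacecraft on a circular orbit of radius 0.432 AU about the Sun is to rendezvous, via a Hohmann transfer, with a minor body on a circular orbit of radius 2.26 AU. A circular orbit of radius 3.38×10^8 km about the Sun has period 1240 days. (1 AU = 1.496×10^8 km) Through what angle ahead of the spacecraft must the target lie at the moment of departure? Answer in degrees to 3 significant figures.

φ = 97.3°

From Kepler's third law T² = 4π²r³/μ at r = 3.38×10^8 km, T = 1240 days = 1240 × 86400 s = 1.07136×10^8 s: μ = 4π²r³/T² = 1.32813×10^11 km³/s².
In km: r₁ = 0.432 × 1.496×10^8 = 6.46272×10^7 km; r₂ = 2.26 × 1.496×10^8 = 3.38096×10^8 km.
Semi-major axis of the transfer orbit: a_t = (6.46272×10^7 + 3.38096×10^8)/2 = 2.013616×10^8 km.
Transfer time t = π√(a_t³/μ) = 2.46318×10^7 s.
The target's mean motion on its circular orbit is ω₂ = √(μ/r₂³) = 5.86218×10^-8 rad/s.
Angle swept by the target during transfer: ω₂·t = 1.44396 rad = 82.73°.
The spacecraft traverses 180° on the transfer ellipse, so the target must lead by 180° − 82.73° = 97.3°.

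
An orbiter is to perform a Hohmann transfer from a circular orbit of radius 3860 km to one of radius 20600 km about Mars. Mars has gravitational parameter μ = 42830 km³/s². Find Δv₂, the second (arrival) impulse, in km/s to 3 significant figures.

Δv₂ = 0.632 km/s

The Hohmann ellipse has a_t = (r₁ + r₂)/2 = 12230 km.
On the circular orbit at r = 20600 km, v_c = √(μ/r) = 1.442 km/s.
Transfer-orbit speed at the same r (vis-viva, a = a_t): v_t = √[μ(2/r − 1/a_t)] = 0.8101 km/s.
Δv₂ = |v_t − v_c| = |0.8101 − 1.442| = 0.6319 km/s.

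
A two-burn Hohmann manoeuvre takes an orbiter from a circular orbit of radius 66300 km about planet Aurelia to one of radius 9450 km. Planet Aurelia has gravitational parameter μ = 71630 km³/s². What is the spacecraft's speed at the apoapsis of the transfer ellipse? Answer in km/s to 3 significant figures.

v = 0.519 km/s

Semi-major axis of the transfer orbit: a_t = (66300 + 9450)/2 = 37875 km.
The apoapsis of the transfer ellipse is at r = 66300 km.
From the vis-viva equation, v = √[μ(2/r − 1/a_t)] = 0.5192 km/s.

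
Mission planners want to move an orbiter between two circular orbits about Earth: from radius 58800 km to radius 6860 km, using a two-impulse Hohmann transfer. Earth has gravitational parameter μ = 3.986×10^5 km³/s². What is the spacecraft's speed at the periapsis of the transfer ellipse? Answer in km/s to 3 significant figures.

v = 10.2 km/s

The Hohmann ellipse has a_t = (r₁ + r₂)/2 = 32830 km.
The periapsis of the transfer ellipse is at r = 6860 km.
Vis-viva: v = √[μ(2/r − 1/a_t)] = √[3.986×10^5 × (2/6860 − 1/32830)] = 10.20 km/s.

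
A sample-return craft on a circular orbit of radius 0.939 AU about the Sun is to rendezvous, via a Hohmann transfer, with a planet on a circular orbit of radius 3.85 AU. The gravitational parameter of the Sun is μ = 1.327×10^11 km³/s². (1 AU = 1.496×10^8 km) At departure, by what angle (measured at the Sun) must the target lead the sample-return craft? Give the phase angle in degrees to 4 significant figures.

φ = 91.71°

In km: r₁ = 0.939 × 1.496×10^8 = 1.404744×10^8 km; r₂ = 3.85 × 1.496×10^8 = 5.7596×10^8 km.
Transfer-ellipse semi-major axis a_t = (r₁ + r₂)/2 = (1.404744×10^8 + 5.7596×10^8)/2 = 3.582172×10^8 km.
Transfer time t = π√(a_t³/μ) = 5.847×10^7 s.
Target angular speed ω₂ = √(μ/r₂³) = 2.635×10^-8 rad/s.
Angle swept by the target during transfer: ω₂·t = 1.541 rad = 88.29°.
The sample-return craft traverses 180° on the transfer ellipse, so the target must lead by 180° − 88.29° = 91.71°.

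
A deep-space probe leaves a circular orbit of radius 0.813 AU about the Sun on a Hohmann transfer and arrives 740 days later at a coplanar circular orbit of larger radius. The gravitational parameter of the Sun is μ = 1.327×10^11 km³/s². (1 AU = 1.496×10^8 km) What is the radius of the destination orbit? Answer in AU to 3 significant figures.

r₂ = 4.27 AU

In km: r₁ = 0.813 × 1.496×10^8 = 1.216248×10^8 km.
Transfer time t = 740 days = 6.3936×10^7 s, and t = π√(a_t³/μ).
So a_t = (μ t²/π²)^(1/3) = (1.327×10^11 × (6.3936×10^7)² / π²)^(1/3) = 3.8021×10^8 km.
Since a_t = (r₁ + r₂)/2, r₂ = 2a_t − r₁ = 2×3.8021×10^8 − 1.216248×10^8 = 6.387952×10^8 km.
In AU: r₂ = 6.387952×10^8 / 1.496×10^8 = 4.27 AU.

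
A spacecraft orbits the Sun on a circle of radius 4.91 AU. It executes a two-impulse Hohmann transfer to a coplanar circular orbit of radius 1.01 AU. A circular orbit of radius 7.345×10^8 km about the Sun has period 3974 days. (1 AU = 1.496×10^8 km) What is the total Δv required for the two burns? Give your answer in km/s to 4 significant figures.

From Kepler's third law T² = 4π²r³/μ at r = 7.345×10^8 km, T = 3974 days = 3974 × 86400 s = 3.433536×10^8 s: μ = 4π²r³/T² = 1.32694×10^11 km³/s².
In km: r₁ = 4.91 × 1.496×10^8 = 7.34536×10^8 km; r₂ = 1.01 × 1.496×10^8 = 1.51096×10^8 km.
Transfer-ellipse semi-major axis a_t = (r₁ + r₂)/2 = (7.34536×10^8 + 1.51096×10^8)/2 = 4.42816×10^8 km.
At r₁ the circular-orbit speed is v₁ = √(μ/r₁) = 13.44 km/s.
On the transfer ellipse at r₁, v² = μ(2/r − 1/a) gives v_a = √[μ(2/r₁ − 1/a_t)] = 7.851 km/s.
First burn Δv₁ = |v_a − v₁| = 5.589 km/s.
Circular speed at r₂: v₂ = √(μ/r₂) = 29.635 km/s.
Transfer-orbit speed at r₂: v_p = √[μ(2/r₂ − 1/a_t)] = 38.168 km/s.
Second burn Δv₂ = |v₂ − v_p| = 8.533 km/s.
Δv = Δv₁ + Δv₂ = 5.589 + 8.533 = 14.12 km/s.

Δv = 14.12 km/s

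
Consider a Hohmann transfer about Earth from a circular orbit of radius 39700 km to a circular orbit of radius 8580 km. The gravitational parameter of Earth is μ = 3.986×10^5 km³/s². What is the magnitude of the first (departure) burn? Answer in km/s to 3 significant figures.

Δv₁ = 1.28 km/s

Semi-major axis of the transfer orbit: a_t = (39700 + 8580)/2 = 24140 km.
On the circular orbit at r = 39700 km, v_c = √(μ/r) = 3.169 km/s.
Vis-viva on the transfer ellipse at r = 39700 km gives v_t = √[μ(2/r − 1/a_t)] = 1.889 km/s.
Δv₁ = |v_t − v_c| = |1.889 − 3.169| = 1.280 km/s.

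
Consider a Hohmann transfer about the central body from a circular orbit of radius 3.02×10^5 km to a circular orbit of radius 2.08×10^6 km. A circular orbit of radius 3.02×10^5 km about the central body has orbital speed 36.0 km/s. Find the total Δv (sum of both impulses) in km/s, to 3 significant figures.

Δv = 18.4 km/s

From the circular-orbit relation v² = μ/r at r = 3.02×10^5 km: μ = v²r = (36.0)² × 3.02×10^5 = 3.91392×10^8 km³/s².
Transfer-ellipse semi-major axis a_t = (r₁ + r₂)/2 = (3.020×10^5 + 2.080×10^6)/2 = 1.191×10^6 km.
At r₁ the circular-orbit speed is v₁ = √(μ/r₁) = 36.00 km/s.
Transfer-orbit speed at r₁ (v² = μ(2/r − 1/a)): v_p = √[μ(2/r₁ − 1/a_t)] = 47.57 km/s.
First burn Δv₁ = |v_p − v₁| = 11.57 km/s.
At r₂, v₂ = √(μ/r₂) = 13.7175 km/s.
Transfer-orbit speed at r₂: v_a = √[μ(2/r₂ − 1/a_t)] = 6.90752 km/s.
Second burn Δv₂ = |v₂ − v_a| = 6.810 km/s.
Δv = Δv₁ + Δv₂ = 11.57 + 6.810 = 18.38 km/s.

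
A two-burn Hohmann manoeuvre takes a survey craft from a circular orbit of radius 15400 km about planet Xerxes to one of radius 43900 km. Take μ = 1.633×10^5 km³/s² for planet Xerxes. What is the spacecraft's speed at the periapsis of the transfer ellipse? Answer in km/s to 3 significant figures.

v = 3.96 km/s

Semi-major axis of the transfer orbit: a_t = (15400 + 43900)/2 = 29650 km.
The periapsis of the transfer ellipse is at r = 15400 km.
From the vis-viva equation, v = √[μ(2/r − 1/a_t)] = 3.962 km/s.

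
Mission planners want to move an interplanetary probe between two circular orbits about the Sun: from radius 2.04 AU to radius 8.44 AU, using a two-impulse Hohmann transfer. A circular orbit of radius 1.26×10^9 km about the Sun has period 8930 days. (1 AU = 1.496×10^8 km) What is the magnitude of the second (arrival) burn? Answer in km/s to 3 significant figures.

From Kepler's third law T² = 4π²r³/μ at r = 1.26×10^9 km, T = 8930 days = 8930 × 86400 s = 7.71552×10^8 s: μ = 4π²r³/T² = 1.32660×10^11 km³/s².
In km: r₁ = 2.04 × 1.496×10^8 = 3.05184×10^8 km; r₂ = 8.44 × 1.496×10^8 = 1.262624×10^9 km.
Transfer-ellipse semi-major axis a_t = (r₁ + r₂)/2 = (3.05184×10^8 + 1.262624×10^9)/2 = 7.83904×10^8 km.
Circular speed at r = 1.262624×10^9 km: v_c = √(μ/r) = 10.2502 km/s.
Vis-viva on the transfer ellipse at r = 1.262624×10^9 km gives v_t = √[μ(2/r − 1/a_t)] = 6.39562 km/s.
Δv₂ = |v_t − v_c| = |6.39562 − 10.2502| = 3.855 km/s.

Δv₂ = 3.85 km/s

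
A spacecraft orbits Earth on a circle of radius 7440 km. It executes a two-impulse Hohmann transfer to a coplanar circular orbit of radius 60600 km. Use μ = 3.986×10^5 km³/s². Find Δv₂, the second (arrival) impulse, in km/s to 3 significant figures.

Transfer-ellipse semi-major axis a_t = (r₁ + r₂)/2 = (7440 + 60600)/2 = 34020 km.
On the circular orbit at r = 60600 km, v_c = √(μ/r) = 2.5647 km/s.
Vis-viva on the transfer ellipse at r = 60600 km gives v_t = √[μ(2/r − 1/a_t)] = 1.1994 km/s.
Δv₂ = |v_t − v_c| = |1.1994 − 2.5647| = 1.365 km/s.

Δv₂ = 1.37 km/s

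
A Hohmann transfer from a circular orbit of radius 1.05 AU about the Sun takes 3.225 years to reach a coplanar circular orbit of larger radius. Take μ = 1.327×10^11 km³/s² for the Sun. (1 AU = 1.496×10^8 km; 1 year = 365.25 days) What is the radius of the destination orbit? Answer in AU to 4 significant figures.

r₂ = 5.880 AU

In km: r₁ = 1.05 × 1.496×10^8 = 1.5708×10^8 km.
Transfer time t = 3.225 years × 365.25 × 86400 s = 1.0177326×10^8 s, and t = π√(a_t³/μ).
So a_t = (μ t²/π²)^(1/3) = (1.327×10^11 × (1.0177326×10^8)² / π²)^(1/3) = 5.1834×10^8 km.
Since a_t = (r₁ + r₂)/2, r₂ = 2a_t − r₁ = 2×5.1834×10^8 − 1.5708×10^8 = 8.796×10^8 km.
In AU: r₂ = 8.796×10^8 / 1.496×10^8 = 5.880 AU.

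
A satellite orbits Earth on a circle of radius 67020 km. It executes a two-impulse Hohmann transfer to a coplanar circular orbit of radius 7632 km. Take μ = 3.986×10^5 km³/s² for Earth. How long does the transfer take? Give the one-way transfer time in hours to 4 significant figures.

The Hohmann ellipse has a_t = (r₁ + r₂)/2 = 37326 km.
Transfer time t = π√(a_t³/μ) = π√((37326)³ / 3.986×10^5) = 35884 s.
Converting: 35884 s ÷ 3600 s/hour = 9.968 hours.

t = 9.968 hours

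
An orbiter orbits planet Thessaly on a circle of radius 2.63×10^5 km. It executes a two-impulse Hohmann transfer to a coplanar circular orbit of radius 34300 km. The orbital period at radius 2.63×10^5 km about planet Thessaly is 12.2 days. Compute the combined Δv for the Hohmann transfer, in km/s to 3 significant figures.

From Kepler's third law T² = 4π²r³/μ at r = 2.63×10^5 km, T = 12.2 days = 12.2 × 86400 s = 1.05408×10^6 s: μ = 4π²r³/T² = 6.46368×10^5 km³/s².
The Hohmann ellipse has a_t = (r₁ + r₂)/2 = 1.4865×10^5 km.
At r₁ the circular-orbit speed is v₁ = √(μ/r₁) = 1.56770 km/s.
Transfer-orbit speed at r₁ (v² = μ(2/r − 1/a)): v_a = √[μ(2/r₁ − 1/a_t)] = 0.753055 km/s.
First burn Δv₁ = |v_a − v₁| = 0.8146 km/s.
Circular speed at r₂: v₂ = √(μ/r₂) = 4.341 km/s.
Transfer-orbit speed at r₂: v_p = √[μ(2/r₂ − 1/a_t)] = 5.774 km/s.
Second burn Δv₂ = |v₂ − v_p| = 1.433 km/s.
Δv = Δv₁ + Δv₂ = 0.8146 + 1.433 = 2.248 km/s.

Δv = 2.25 km/s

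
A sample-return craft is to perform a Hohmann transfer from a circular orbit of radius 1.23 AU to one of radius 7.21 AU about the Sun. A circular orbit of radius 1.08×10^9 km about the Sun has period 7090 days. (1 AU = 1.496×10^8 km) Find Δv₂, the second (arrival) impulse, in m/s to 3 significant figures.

Δv₂ = 5100 m/s

From Kepler's third law T² = 4π²r³/μ at r = 1.08×10^9 km, T = 7090 days = 7090 × 86400 s = 6.12576×10^8 s: μ = 4π²r³/T² = 1.32529×10^11 km³/s².
In km: r₁ = 1.23 × 1.496×10^8 = 1.84008×10^8 km; r₂ = 7.21 × 1.496×10^8 = 1.078616×10^9 km.
Transfer-ellipse semi-major axis a_t = (r₁ + r₂)/2 = (1.84008×10^8 + 1.078616×10^9)/2 = 6.31312×10^8 km.
On the circular orbit at r = 1.078616×10^9 km, v_c = √(μ/r) = 11.0847 km/s.
Transfer-orbit speed at the same r (vis-viva, a = a_t): v_t = √[μ(2/r − 1/a_t)] = 5.98437 km/s.
Δv₂ = |v_t − v_c| = |5.98437 − 11.0847| = 5.100 km/s.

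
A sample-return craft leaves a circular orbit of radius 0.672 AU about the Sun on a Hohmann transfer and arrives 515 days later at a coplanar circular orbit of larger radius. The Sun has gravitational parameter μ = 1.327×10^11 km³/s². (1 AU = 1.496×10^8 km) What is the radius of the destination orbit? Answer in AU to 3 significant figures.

r₂ = 3.32 AU

In km: r₁ = 0.672 × 1.496×10^8 = 1.005312×10^8 km.
Transfer time t = 515 days = 4.4496×10^7 s, and t = π√(a_t³/μ).
So a_t = (μ t²/π²)^(1/3) = (1.327×10^11 × (4.4496×10^7)² / π²)^(1/3) = 2.9859×10^8 km.
Since a_t = (r₁ + r₂)/2, r₂ = 2a_t − r₁ = 2×2.9859×10^8 − 1.005312×10^8 = 4.966488×10^8 km.
In AU: r₂ = 4.966488×10^8 / 1.496×10^8 = 3.32 AU.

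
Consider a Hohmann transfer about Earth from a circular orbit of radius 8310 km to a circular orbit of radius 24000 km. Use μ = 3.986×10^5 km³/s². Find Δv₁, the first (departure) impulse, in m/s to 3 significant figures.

Transfer-ellipse semi-major axis a_t = (r₁ + r₂)/2 = (8310 + 24000)/2 = 16155 km.
Circular speed at r = 8310 km: v_c = √(μ/r) = 6.926 km/s.
Transfer-orbit speed at the same r (vis-viva, a = a_t): v_t = √[μ(2/r − 1/a_t)] = 8.442 km/s.
Δv₁ = |v_t − v_c| = |8.442 − 6.926| = 1.516 km/s.

Δv₁ = 1520 m/s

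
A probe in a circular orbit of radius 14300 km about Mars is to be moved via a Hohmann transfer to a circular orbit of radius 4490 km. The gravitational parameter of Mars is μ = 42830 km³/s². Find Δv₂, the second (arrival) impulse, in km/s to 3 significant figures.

The Hohmann ellipse has a_t = (r₁ + r₂)/2 = 9395 km.
Circular speed at r = 4490 km: v_c = √(μ/r) = 3.0885 km/s.
Vis-viva on the transfer ellipse at r = 4490 km gives v_t = √[μ(2/r − 1/a_t)] = 3.8104 km/s.
Δv₂ = |v_t − v_c| = |3.8104 − 3.0885| = 0.7219 km/s.

Δv₂ = 0.722 km/s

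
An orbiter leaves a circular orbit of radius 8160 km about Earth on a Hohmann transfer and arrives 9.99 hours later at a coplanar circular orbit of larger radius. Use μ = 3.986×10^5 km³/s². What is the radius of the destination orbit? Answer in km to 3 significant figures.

Transfer time t = 9.99 hours = 35964 s, and t = π√(a_t³/μ).
So a_t = (μ t²/π²)^(1/3) = (3.986×10^5 × (35964)² / π²)^(1/3) = 37382 km.
Since a_t = (r₁ + r₂)/2, r₂ = 2a_t − r₁ = 2×37382 − 8160 = 66604 km.

r₂ = 66600 km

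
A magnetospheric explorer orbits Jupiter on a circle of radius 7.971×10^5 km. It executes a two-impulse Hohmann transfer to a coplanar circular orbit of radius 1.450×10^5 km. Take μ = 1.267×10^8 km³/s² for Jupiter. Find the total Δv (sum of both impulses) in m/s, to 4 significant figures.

Δv = 14510 m/s

The Hohmann ellipse has a_t = (r₁ + r₂)/2 = 4.7105×10^5 km.
Circular speed at r₁: v₁ = √(μ/r₁) = √(1.267×10^8/7.971×10^5) = 12.608 km/s.
Transfer-orbit speed at r₁ (vis-viva): v_a = √[μ(2/r₁ − 1/a_t)] = 6.9949 km/s.
First burn Δv₁ = |v_a − v₁| = 5.613 km/s.
Circular speed at r₂: v₂ = √(μ/r₂) = 29.560 km/s.
Transfer-orbit speed at r₂: v_p = √[μ(2/r₂ − 1/a_t)] = 38.453 km/s.
Second burn Δv₂ = |v₂ − v_p| = 8.893 km/s.
Total Δv = Δv₁ + Δv₂ = 14.51 km/s.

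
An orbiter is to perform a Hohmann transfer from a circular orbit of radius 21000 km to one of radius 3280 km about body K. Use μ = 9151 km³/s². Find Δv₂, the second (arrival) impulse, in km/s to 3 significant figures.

Δv₂ = 0.527 km/s

The Hohmann ellipse has a_t = (r₁ + r₂)/2 = 12140 km.
On the circular orbit at r = 3280 km, v_c = √(μ/r) = 1.6703 km/s.
Vis-viva on the transfer ellipse at r = 3280 km gives v_t = √[μ(2/r − 1/a_t)] = 2.1968 km/s.
Δv₂ = |v_t − v_c| = |2.1968 − 1.6703| = 0.5265 km/s.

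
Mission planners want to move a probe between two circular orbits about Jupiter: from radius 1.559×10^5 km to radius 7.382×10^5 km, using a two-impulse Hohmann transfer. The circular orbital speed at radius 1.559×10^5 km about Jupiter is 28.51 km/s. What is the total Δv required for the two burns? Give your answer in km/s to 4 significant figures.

Δv = 13.49 km/s

From the circular-orbit relation v² = μ/r at r = 1.559×10^5 km: μ = v²r = (28.51)² × 1.559×10^5 = 1.26719×10^8 km³/s².
Transfer-ellipse semi-major axis a_t = (r₁ + r₂)/2 = (1.559×10^5 + 7.382×10^5)/2 = 4.4705×10^5 km.
Circular speed at r₁: v₁ = √(μ/r₁) = √(1.26719×10^8/1.559×10^5) = 28.510 km/s.
Transfer-orbit speed at r₁ (vis-viva): v_p = √[μ(2/r₁ − 1/a_t)] = 36.636 km/s.
First burn Δv₁ = |v_p − v₁| = 8.126 km/s.
Circular speed at r₂: v₂ = √(μ/r₂) = 13.102 km/s.
Transfer-orbit speed at r₂: v_a = √[μ(2/r₂ − 1/a_t)] = 7.7371 km/s.
Second burn Δv₂ = |v₂ − v_a| = 5.365 km/s.
Total Δv = Δv₁ + Δv₂ = 13.49 km/s.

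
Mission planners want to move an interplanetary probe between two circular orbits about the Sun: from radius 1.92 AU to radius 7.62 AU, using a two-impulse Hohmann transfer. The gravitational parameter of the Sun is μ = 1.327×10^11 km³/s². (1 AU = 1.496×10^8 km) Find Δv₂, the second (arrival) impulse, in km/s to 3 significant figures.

In km: r₁ = 1.92 × 1.496×10^8 = 2.87232×10^8 km; r₂ = 7.62 × 1.496×10^8 = 1.139952×10^9 km.
Semi-major axis of the transfer orbit: a_t = (2.87232×10^8 + 1.139952×10^9)/2 = 7.13592×10^8 km.
On the circular orbit at r = 1.139952×10^9 km, v_c = √(μ/r) = 10.789 km/s.
Transfer-orbit speed at the same r (vis-viva, a = a_t): v_t = √[μ(2/r − 1/a_t)] = 6.8452 km/s.
Δv₂ = |v_t − v_c| = |6.8452 − 10.789| = 3.944 km/s.

Δv₂ = 3.94 km/s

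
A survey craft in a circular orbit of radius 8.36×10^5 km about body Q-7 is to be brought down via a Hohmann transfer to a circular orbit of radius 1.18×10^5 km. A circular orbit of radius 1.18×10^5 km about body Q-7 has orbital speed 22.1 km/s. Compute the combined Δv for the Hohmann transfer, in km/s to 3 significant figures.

Δv = 11.3 km/s

From the circular-orbit relation v² = μ/r at r = 1.18×10^5 km: μ = v²r = (22.1)² × 1.18×10^5 = 5.76324×10^7 km³/s².
The Hohmann ellipse has a_t = (r₁ + r₂)/2 = 4.770×10^5 km.
Circular speed at r₁: v₁ = √(μ/r₁) = √(5.76324×10^7/8.360×10^5) = 8.303 km/s.
Transfer-orbit speed at r₁ (vis-viva): v_a = √[μ(2/r₁ − 1/a_t)] = 4.130 km/s.
First burn Δv₁ = |v_a − v₁| = 4.173 km/s.
Circular speed at r₂: v₂ = √(μ/r₂) = 22.100 km/s.
Transfer-orbit speed at r₂: v_p = √[μ(2/r₂ − 1/a_t)] = 29.257 km/s.
Second burn Δv₂ = |v₂ − v_p| = 7.157 km/s.
Total Δv = Δv₁ + Δv₂ = 11.33 km/s.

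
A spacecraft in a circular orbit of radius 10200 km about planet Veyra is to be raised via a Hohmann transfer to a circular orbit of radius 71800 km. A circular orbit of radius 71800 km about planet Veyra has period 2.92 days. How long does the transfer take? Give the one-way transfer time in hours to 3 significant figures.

From Kepler's third law T² = 4π²r³/μ at r = 71800 km, T = 2.92 days = 2.92 × 86400 s = 2.52288×10^5 s: μ = 4π²r³/T² = 2.29583×10^5 km³/s².
The Hohmann ellipse has a_t = (r₁ + r₂)/2 = 41000 km.
Transfer time t = π√(a_t³/μ) = π√((41000)³ / 2.29583×10^5) = 54430 s.
Converting: 54430 s ÷ 3600 s/hour = 15.1 hours.

t = 15.1 hours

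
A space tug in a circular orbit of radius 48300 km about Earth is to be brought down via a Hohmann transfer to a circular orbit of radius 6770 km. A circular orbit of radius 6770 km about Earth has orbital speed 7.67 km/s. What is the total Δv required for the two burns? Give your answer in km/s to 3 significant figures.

Δv = 3.94 km/s

From the circular-orbit relation v² = μ/r at r = 6770 km: μ = v²r = (7.67)² × 6770 = 3.98272×10^5 km³/s².
Semi-major axis of the transfer orbit: a_t = (48300 + 6770)/2 = 27535 km.
Circular speed at r₁: v₁ = √(μ/r₁) = √(3.98272×10^5/48300) = 2.872 km/s.
On the transfer ellipse at r₁, v² = μ(2/r − 1/a) gives v_a = √[μ(2/r₁ − 1/a_t)] = 1.424 km/s.
First burn Δv₁ = |v_a − v₁| = 1.448 km/s.
At r₂, v₂ = √(μ/r₂) = 7.6700 km/s.
Transfer-orbit speed at r₂: v_p = √[μ(2/r₂ − 1/a_t)] = 10.158 km/s.
Second burn Δv₂ = |v₂ − v_p| = 2.488 km/s.
Total Δv = Δv₁ + Δv₂ = 3.936 km/s.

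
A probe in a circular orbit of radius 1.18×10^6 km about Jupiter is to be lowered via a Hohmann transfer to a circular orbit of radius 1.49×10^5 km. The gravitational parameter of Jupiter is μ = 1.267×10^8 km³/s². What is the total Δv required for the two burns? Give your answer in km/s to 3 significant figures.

Δv = 15.2 km/s

Transfer-ellipse semi-major axis a_t = (r₁ + r₂)/2 = (1.180×10^6 + 1.490×10^5)/2 = 6.645×10^5 km.
Circular speed at r₁: v₁ = √(μ/r₁) = √(1.267×10^8/1.180×10^6) = 10.362 km/s.
Transfer-orbit speed at r₁ (v² = μ(2/r − 1/a)): v_a = √[μ(2/r₁ − 1/a_t)] = 4.9067 km/s.
First burn Δv₁ = |v_a − v₁| = 5.455 km/s.
Circular speed at r₂: v₂ = √(μ/r₂) = 29.161 km/s.
Transfer-orbit speed at r₂: v_p = √[μ(2/r₂ − 1/a_t)] = 38.859 km/s.
Second burn Δv₂ = |v₂ − v_p| = 9.698 km/s.
Δv = Δv₁ + Δv₂ = 5.455 + 9.698 = 15.15 km/s.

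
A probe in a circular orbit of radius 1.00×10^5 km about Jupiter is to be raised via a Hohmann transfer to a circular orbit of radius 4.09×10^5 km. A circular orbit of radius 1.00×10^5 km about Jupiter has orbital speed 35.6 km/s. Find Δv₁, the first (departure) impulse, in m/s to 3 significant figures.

Δv₁ = 9530 m/s

From the circular-orbit relation v² = μ/r at r = 1.00×10^5 km: μ = v²r = (35.6)² × 1.00×10^5 = 1.26736×10^8 km³/s².
Transfer-ellipse semi-major axis a_t = (r₁ + r₂)/2 = (1.000×10^5 + 4.090×10^5)/2 = 2.545×10^5 km.
Circular speed at r = 1.000×10^5 km: v_c = √(μ/r) = 35.60 km/s.
Vis-viva on the transfer ellipse at r = 1.000×10^5 km gives v_t = √[μ(2/r − 1/a_t)] = 45.13 km/s.
Δv₁ = |v_t − v_c| = |45.13 − 35.60| = 9.530 km/s.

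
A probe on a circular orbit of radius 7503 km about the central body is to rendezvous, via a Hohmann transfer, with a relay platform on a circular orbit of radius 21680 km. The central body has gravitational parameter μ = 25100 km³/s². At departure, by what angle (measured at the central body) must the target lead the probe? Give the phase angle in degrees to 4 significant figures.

Semi-major axis of the transfer orbit: a_t = (7503 + 21680)/2 = 14591.5 km.
The half-period of the transfer ellipse is t = π√(a_t³/μ) = 34950 s.
The target's mean motion on its circular orbit is ω₂ = √(μ/r₂³) = 4.963×10^-5 rad/s.
Angle swept by the target during transfer: ω₂·t = 1.7346 rad = 99.39°.
The probe traverses 180° on the transfer ellipse, so the target must lead by 180° − 99.39° = 80.61°.

φ = 80.61°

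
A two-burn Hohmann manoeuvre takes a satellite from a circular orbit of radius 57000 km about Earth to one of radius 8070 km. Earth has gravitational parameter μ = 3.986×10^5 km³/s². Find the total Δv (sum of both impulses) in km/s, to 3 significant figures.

Δv = 3.60 km/s

Transfer-ellipse semi-major axis a_t = (r₁ + r₂)/2 = (57000 + 8070)/2 = 32535 km.
Circular speed at r₁: v₁ = √(μ/r₁) = √(3.986×10^5/57000) = 2.6444 km/s.
On the transfer ellipse at r₁, vis-viva gives v_a = √[μ(2/r₁ − 1/a_t)] = 1.3170 km/s.
First burn Δv₁ = |v_a − v₁| = 1.3274 km/s.
At r₂, v₂ = √(μ/r₂) = 7.0280 km/s.
Transfer-orbit speed at r₂: v_p = √[μ(2/r₂ − 1/a_t)] = 9.3024 km/s.
Second burn Δv₂ = |v₂ − v_p| = 2.2744 km/s.
Δv = Δv₁ + Δv₂ = 1.3274 + 2.2744 = 3.602 km/s.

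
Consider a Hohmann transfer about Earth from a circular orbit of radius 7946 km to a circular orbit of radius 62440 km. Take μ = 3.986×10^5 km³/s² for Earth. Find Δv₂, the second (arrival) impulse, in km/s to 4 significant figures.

Semi-major axis of the transfer orbit: a_t = (7946 + 62440)/2 = 35193 km.
On the circular orbit at r = 62440 km, v_c = √(μ/r) = 2.527 km/s.
Vis-viva on the transfer ellipse at r = 62440 km gives v_t = √[μ(2/r − 1/a_t)] = 1.201 km/s.
Δv₂ = |v_t − v_c| = |1.201 − 2.527| = 1.326 km/s.

Δv₂ = 1.326 km/s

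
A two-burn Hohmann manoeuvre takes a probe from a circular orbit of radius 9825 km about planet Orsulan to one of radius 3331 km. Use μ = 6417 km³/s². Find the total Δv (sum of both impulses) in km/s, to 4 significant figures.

Δv = 0.5414 km/s

The Hohmann ellipse has a_t = (r₁ + r₂)/2 = 6578 km.
At r₁ the circular-orbit speed is v₁ = √(μ/r₁) = 0.8082 km/s.
On the transfer ellipse at r₁, vis-viva equation gives v_a = √[μ(2/r₁ − 1/a_t)] = 0.5751 km/s.
First burn Δv₁ = |v_a − v₁| = 0.2331 km/s.
Circular speed at r₂: v₂ = √(μ/r₂) = 1.3880 km/s.
Transfer-orbit speed at r₂: v_p = √[μ(2/r₂ − 1/a_t)] = 1.6963 km/s.
Second burn Δv₂ = |v₂ − v_p| = 0.3083 km/s.
Δv = Δv₁ + Δv₂ = 0.2331 + 0.3083 = 0.5414 km/s.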